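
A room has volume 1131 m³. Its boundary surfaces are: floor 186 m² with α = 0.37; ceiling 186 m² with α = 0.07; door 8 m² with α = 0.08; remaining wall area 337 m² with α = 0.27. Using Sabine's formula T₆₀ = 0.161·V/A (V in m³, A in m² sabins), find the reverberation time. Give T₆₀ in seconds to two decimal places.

1.05 s

A = Σ Sᵢαᵢ = 186·0.37 + 186·0.07 + 8·0.08 + 337·0.27 = 173.47 m².
T₆₀ = 0.161·V/A = 0.161·1131/173.47 = 1.050 s.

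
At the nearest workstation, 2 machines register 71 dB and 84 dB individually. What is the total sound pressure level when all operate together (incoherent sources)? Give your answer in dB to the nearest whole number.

84 dB

Incoherent sources combine by intensity addition: L_total = 10·log₁₀(Σ 10^(L_i/10)).
Σ 10^(L/10) = 10^(71/10) + 10^(84/10) = 2.638e+08.
L_total = 10·log₁₀(2.638e+08) = 84.21 dB.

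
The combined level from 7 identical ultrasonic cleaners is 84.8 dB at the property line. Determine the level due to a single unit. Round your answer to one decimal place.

76.3 dB

For N identical incoherent sources L_total = L₁ + 10·log₁₀ N, so L₁ = 84.8 − 10·log₁₀(7) = 84.8 − 8.451.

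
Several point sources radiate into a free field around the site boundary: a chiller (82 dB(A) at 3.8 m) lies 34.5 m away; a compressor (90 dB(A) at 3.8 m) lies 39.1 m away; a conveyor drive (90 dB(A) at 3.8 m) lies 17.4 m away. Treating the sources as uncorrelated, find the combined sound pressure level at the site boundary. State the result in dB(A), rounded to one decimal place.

Apply inverse-square spreading to bring every level to the receiver, then sum 10^(L/10).
chiller: 82 − 20·log₁₀(34.5/3.8) = 82 − 19.16 = 62.84 dB(A).
compressor: 90 − 20·log₁₀(39.1/3.8) = 90 − 20.25 = 69.75 dB(A).
conveyor drive: 90 − 20·log₁₀(17.4/3.8) = 90 − 13.22 = 76.78 dB(A).
Σ 10^(L/10) = 5.906e+07 → L_total = 10·log₁₀(5.906e+07) = 77.71 dB(A).

77.7 dB(A)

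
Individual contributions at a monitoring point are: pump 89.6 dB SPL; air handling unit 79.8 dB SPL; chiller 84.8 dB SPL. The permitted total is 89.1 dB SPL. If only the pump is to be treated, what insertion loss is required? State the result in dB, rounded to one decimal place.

3.4 dB

Fixed contribution from the other sources: Σ 10^(L/10) = 10^(79.8/10) + 10^(84.8/10) = 3.975e+08 (85.99 dB SPL).
The limit corresponds to 10^(89.1/10) = 8.128e+08; subtracting the fixed part leaves 4.153e+08 for the pump, i.e. 86.18 dB SPL.
So the pump must be reduced from 89.6 to 86.18 dB SPL: IL = 3.42 dB.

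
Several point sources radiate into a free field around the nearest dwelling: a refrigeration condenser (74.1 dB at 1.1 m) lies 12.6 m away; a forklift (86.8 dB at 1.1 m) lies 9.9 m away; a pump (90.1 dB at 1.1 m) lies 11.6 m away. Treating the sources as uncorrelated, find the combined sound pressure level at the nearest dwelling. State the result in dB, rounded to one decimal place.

71.8 dB

First find each source's level at the receiver (point-source: −20·log₁₀(r/r_ref)), then combine on an intensity basis.
refrigeration condenser: 74.1 − 20·log₁₀(12.6/1.1) = 74.1 − 21.18 = 52.92 dB.
forklift: 86.8 − 20·log₁₀(9.9/1.1) = 86.8 − 19.08 = 67.72 dB.
pump: 90.1 − 20·log₁₀(11.6/1.1) = 90.1 − 20.46 = 69.64 dB.
Σ 10^(L/10) = 1.531e+07 → L_total = 10·log₁₀(1.531e+07) = 71.85 dB.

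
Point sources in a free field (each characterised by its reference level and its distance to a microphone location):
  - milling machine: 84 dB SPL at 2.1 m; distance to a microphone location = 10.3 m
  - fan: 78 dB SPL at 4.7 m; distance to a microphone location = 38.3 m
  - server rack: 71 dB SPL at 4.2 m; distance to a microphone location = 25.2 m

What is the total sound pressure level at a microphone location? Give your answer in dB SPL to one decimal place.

70.7 dB SPL

Apply inverse-square spreading to bring every level to the receiver, then sum 10^(L/10).
milling machine: 84 − 20·log₁₀(10.3/2.1) = 84 − 13.81 = 70.19 dB SPL.
fan: 78 − 20·log₁₀(38.3/4.7) = 78 − 18.22 = 59.78 dB SPL.
server rack: 71 − 20·log₁₀(25.2/4.2) = 71 − 15.56 = 55.44 dB SPL.
Σ 10^(L/10) = 1.174e+07 → L_total = 10·log₁₀(1.174e+07) = 70.70 dB SPL.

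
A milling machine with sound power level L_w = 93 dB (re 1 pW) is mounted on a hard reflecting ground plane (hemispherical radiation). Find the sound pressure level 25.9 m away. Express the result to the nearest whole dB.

The power spreads over a hemisphere of area 2π·r², so L_p = L_w − 10·log₁₀(2π·r²).
2π·r² = 4215 m², 10·log₁₀ of that is 36.248 dB.
L_p = 93 − 36.248 = 56.75 dB.

57 dB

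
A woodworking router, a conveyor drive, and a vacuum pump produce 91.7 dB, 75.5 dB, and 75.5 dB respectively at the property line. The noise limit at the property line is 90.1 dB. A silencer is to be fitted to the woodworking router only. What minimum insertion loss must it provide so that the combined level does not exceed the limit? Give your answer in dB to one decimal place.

The untreated sources together contribute 10^(75.5/10) + 10^(75.5/10) = 7.096e+07, i.e. 78.51 dB.
The limit corresponds to 10^(90.1/10) = 1.023e+09; subtracting the fixed part leaves 9.523e+08 for the woodworking router, i.e. 89.79 dB.
So the woodworking router must be reduced from 91.7 to 89.79 dB: IL = 1.91 dB.

1.9 dB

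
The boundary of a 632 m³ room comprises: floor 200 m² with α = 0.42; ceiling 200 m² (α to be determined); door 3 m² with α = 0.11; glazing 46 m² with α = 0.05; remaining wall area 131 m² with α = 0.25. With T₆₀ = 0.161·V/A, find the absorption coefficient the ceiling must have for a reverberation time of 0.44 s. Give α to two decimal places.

0.56

From T₆₀ = 0.161·V/A, the target T₆₀ = 0.44 s needs A = 0.161·632/0.44 = 231.25 m².
Absorption from the other surfaces = 200·0.42 + 3·0.11 + 46·0.05 + 131·0.25 = 119.38 m², so the ceiling must supply 111.87 m² over 200 m².
α = 111.87/200 = 0.559.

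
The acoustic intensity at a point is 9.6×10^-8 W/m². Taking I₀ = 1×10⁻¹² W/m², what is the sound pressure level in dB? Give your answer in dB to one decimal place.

49.8 dB

L = 10·log₁₀(I/I₀) = 10·log₁₀(9.6×10^-8/10⁻¹²) = 10·log₁₀(9.6×10^4).
L = 10·(0.9823 + 4) = 49.82 dB.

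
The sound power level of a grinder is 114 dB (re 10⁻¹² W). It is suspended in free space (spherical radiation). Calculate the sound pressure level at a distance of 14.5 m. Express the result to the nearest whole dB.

The power spreads over a sphere of area 4π·r², so L_p = L_w − 10·log₁₀(4π·r²).
4π·r² = 2642 m², 10·log₁₀ of that is 34.219 dB.
L_p = 114 − 34.219 = 79.78 dB.

80 dB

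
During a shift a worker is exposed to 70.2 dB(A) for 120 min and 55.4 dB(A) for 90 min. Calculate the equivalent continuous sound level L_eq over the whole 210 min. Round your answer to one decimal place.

67.9 dB(A)

The energy average is taken in the linear domain: L_eq = 10·log₁₀[(Σ tᵢ·10^(Lᵢ/10))/T], T = 210 min.
Σ tᵢ·10^(Lᵢ/10) = 120·10^(70.2/10) + 90·10^(55.4/10) = 1.288e+09.
L_eq = 10·log₁₀(1.288e+09/210) = 67.88 dB(A).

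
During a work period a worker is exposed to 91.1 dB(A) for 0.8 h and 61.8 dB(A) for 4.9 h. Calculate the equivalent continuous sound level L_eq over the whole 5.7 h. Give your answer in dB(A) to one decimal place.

Weight each interval's intensity by its duration and average over T = 5.7 h:
Σ tᵢ·10^(Lᵢ/10) = 0.8·10^(91.1/10) + 4.9·10^(61.8/10) = 1.038e+09.
L_eq = 10·log₁₀(1.038e+09/5.7) = 82.60 dB(A).

82.6 dB(A)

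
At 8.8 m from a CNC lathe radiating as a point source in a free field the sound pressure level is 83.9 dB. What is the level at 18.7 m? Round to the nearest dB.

For a point source, L₂ = L₁ − 20·log₁₀(r₂/r₁).
L₂ = 83.9 − 20·log₁₀(18.7/8.8) = 83.9 − 6.547 = 77.35 dB.

77 dB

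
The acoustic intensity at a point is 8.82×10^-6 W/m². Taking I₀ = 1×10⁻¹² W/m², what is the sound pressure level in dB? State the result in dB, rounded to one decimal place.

Dividing by I₀ shifts the exponent by 12: I/I₀ = 8.82×10^6.
L = 10·(0.9455 + 6) = 69.45 dB.

69.5 dB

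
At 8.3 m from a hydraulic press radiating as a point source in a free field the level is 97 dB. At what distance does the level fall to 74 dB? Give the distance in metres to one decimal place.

117.2 m

The 23.0 dB drop corresponds to a distance ratio of 10^(23.0/20) for a point source.
r₂ = 8.3·10^((97−74)/20) = 8.3·10^(23.0/20) = 117.24 m.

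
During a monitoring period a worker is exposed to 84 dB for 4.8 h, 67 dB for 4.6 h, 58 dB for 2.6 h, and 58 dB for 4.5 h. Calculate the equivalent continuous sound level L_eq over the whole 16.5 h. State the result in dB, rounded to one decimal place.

78.7 dB

The energy average is taken in the linear domain: L_eq = 10·log₁₀[(Σ tᵢ·10^(Lᵢ/10))/T], T = 16.5 h.
Σ tᵢ·10^(Lᵢ/10) = 4.8·10^(84/10) + 4.6·10^(67/10) + 2.6·10^(58/10) + 4.5·10^(58/10) = 1.233e+09.
L_eq = 10·log₁₀(1.233e+09/16.5) = 78.74 dB.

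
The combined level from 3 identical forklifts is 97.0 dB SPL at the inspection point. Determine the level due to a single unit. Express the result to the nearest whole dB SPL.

3 equal contributions raise the level by 10·log₁₀ 3 = 4.771 dB, so each unit alone gives 97.0 − 4.771.

92 dB SPL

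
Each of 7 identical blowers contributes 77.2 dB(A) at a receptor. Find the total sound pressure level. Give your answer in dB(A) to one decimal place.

85.7 dB(A)

L_total = L₁ + 10·log₁₀ N for N identical incoherent sources.
L_total = 77.2 + 10·log₁₀(7) = 77.2 + 8.451 = 85.65 dB(A).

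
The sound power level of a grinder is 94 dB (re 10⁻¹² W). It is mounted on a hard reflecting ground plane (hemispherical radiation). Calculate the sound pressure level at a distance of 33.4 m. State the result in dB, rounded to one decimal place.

55.5 dB

L_p = L_w − 10·log₁₀(2π·r²) with r = 33.4 m.
2π·r² = 7009 m², 10·log₁₀ of that is 38.457 dB.
L_p = 94 − 38.457 = 55.54 dB.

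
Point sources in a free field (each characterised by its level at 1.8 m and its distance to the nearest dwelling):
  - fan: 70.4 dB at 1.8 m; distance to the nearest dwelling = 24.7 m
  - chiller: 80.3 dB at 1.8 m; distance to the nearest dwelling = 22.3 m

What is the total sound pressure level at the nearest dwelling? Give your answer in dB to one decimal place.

58.8 dB

Propagate each source to the receiver with L = L_ref − 20·log₁₀(r/r_ref), then add intensities.
fan: 70.4 − 20·log₁₀(24.7/1.8) = 70.4 − 22.75 = 47.65 dB.
chiller: 80.3 − 20·log₁₀(22.3/1.8) = 80.3 − 21.86 = 58.44 dB.
Σ 10^(L/10) = 7.564e+05 → L_total = 10·log₁₀(7.564e+05) = 58.79 dB.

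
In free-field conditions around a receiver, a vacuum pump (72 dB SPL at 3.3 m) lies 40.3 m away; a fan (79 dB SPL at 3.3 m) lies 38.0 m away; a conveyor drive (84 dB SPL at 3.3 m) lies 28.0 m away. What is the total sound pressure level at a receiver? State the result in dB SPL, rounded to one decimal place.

66.2 dB SPL

Apply inverse-square spreading to bring every level to the receiver, then sum 10^(L/10).
vacuum pump: 72 − 20·log₁₀(40.3/3.3) = 72 − 21.74 = 50.26 dB SPL.
fan: 79 − 20·log₁₀(38.0/3.3) = 79 − 21.23 = 57.77 dB SPL.
conveyor drive: 84 − 20·log₁₀(28.0/3.3) = 84 − 18.57 = 65.43 dB SPL.
Σ 10^(L/10) = 4.194e+06 → L_total = 10·log₁₀(4.194e+06) = 66.23 dB SPL.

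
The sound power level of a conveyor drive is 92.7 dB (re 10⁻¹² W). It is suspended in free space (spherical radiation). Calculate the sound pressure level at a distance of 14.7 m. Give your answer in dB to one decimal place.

58.4 dB

The power spreads over a sphere of area 4π·r², so L_p = L_w − 10·log₁₀(4π·r²).
4π·r² = 2715 m², 10·log₁₀ of that is 34.338 dB.
L_p = 92.7 − 34.338 = 58.36 dB.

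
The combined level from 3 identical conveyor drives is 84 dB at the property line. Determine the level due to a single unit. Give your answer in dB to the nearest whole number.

79 dB

3 equal contributions raise the level by 10·log₁₀ 3 = 4.771 dB, so each unit alone gives 84 − 4.771.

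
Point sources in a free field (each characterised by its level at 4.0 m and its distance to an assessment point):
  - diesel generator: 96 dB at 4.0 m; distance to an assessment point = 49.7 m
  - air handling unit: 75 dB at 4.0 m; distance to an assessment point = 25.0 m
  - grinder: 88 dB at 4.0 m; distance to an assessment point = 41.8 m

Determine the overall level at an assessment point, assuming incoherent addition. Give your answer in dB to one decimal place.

Apply inverse-square spreading to bring every level to the receiver, then sum 10^(L/10).
diesel generator: 96 − 20·log₁₀(49.7/4.0) = 96 − 21.89 = 74.11 dB.
air handling unit: 75 − 20·log₁₀(25.0/4.0) = 75 − 15.92 = 59.08 dB.
grinder: 88 − 20·log₁₀(41.8/4.0) = 88 − 20.38 = 67.62 dB.
Σ 10^(L/10) = 3.237e+07 → L_total = 10·log₁₀(3.237e+07) = 75.10 dB.

75.1 dB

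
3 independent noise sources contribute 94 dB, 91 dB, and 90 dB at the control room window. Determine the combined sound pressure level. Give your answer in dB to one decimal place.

For uncorrelated sources the intensities add, so convert each level to linear form, sum, and take 10·log₁₀ of the total.
Σ 10^(L/10) = 10^(94/10) + 10^(91/10) + 10^(90/10) = 4.771e+09.
L_total = 10·log₁₀(4.771e+09) = 96.79 dB.

96.8 dB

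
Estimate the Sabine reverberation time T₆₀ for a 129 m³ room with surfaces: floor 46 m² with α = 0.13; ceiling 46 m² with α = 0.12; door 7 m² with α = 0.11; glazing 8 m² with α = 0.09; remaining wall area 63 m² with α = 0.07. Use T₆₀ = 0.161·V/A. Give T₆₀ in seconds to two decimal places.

1.19 s

Summing Sᵢαᵢ: 46·0.13 + 46·0.12 + 7·0.11 + 8·0.09 + 63·0.07 = 17.40 m².
T₆₀ = 0.161 × 129 / 17.40 = 1.194 s.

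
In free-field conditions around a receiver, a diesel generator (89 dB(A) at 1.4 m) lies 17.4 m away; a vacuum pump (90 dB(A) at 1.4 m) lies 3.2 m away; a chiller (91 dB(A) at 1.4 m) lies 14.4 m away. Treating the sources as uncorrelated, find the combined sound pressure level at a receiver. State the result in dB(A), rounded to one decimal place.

First find each source's level at the receiver (point-source: −20·log₁₀(r/r_ref)), then combine on an intensity basis.
diesel generator: 89 − 20·log₁₀(17.4/1.4) = 89 − 21.89 = 67.11 dB(A).
vacuum pump: 90 − 20·log₁₀(3.2/1.4) = 90 − 7.18 = 82.82 dB(A).
chiller: 91 − 20·log₁₀(14.4/1.4) = 91 − 20.24 = 70.76 dB(A).
Σ 10^(L/10) = 2.084e+08 → L_total = 10·log₁₀(2.084e+08) = 83.19 dB(A).

83.2 dB(A)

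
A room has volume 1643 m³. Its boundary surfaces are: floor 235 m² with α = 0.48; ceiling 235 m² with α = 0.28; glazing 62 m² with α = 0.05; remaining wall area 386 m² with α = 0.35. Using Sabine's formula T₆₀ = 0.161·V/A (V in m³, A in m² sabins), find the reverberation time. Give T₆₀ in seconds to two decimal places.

Summing Sᵢαᵢ: 235·0.48 + 235·0.28 + 62·0.05 + 386·0.35 = 316.80 m².
T₆₀ = 0.161 × 1643 / 316.80 = 0.835 s.

0.83 s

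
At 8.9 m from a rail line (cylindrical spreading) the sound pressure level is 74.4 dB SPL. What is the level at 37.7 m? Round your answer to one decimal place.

Line-source attenuation: ΔL = 10·log₁₀(r₂/r₁) = 10·log₁₀(37.7/8.9) = 6.270 dB.
L₂ = 74.4 − 10·log₁₀(37.7/8.9) = 74.4 − 6.270 = 68.13 dB SPL.

68.1 dB SPL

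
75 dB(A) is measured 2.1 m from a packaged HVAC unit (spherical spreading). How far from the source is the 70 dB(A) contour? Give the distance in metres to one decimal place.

For a point source L₁ − L₂ = 20·log₁₀(r₂/r₁), so r₂ = r₁·10^((L₁−L₂)/20).
r₂ = 2.1·10^((75−70)/20) = 2.1·10^(5.0/20) = 3.73 m.

3.7 m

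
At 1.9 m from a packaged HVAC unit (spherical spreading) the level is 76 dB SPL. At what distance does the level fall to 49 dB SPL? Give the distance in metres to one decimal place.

42.5 m

The 27.0 dB drop corresponds to a distance ratio of 10^(27.0/20) for a point source.
r₂ = 1.9·10^((76−49)/20) = 1.9·10^(27.0/20) = 42.54 m.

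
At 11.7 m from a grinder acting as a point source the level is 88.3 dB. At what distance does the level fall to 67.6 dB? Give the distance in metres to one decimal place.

For a point source L₁ − L₂ = 20·log₁₀(r₂/r₁), so r₂ = r₁·10^((L₁−L₂)/20).
r₂ = 11.7·10^((88.3−67.6)/20) = 11.7·10^(20.7/20) = 126.82 m.

126.8 m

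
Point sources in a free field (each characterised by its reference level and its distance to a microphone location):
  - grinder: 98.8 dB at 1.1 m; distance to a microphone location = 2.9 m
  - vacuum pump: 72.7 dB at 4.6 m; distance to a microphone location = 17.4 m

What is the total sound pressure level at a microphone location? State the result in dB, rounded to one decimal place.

90.4 dB

First find each source's level at the receiver (point-source: −20·log₁₀(r/r_ref)), then combine on an intensity basis.
grinder: 98.8 − 20·log₁₀(2.9/1.1) = 98.8 − 8.42 = 90.38 dB.
vacuum pump: 72.7 − 20·log₁₀(17.4/4.6) = 72.7 − 11.56 = 61.14 dB.
Σ 10^(L/10) = 1.093e+09 → L_total = 10·log₁₀(1.093e+09) = 90.39 dB.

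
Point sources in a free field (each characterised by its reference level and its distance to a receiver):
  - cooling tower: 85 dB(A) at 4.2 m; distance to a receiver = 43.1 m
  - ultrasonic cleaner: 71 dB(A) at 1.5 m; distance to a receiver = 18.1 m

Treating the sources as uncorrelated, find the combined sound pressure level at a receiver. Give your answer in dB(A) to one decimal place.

Propagate each source to the receiver with L = L_ref − 20·log₁₀(r/r_ref), then add intensities.
cooling tower: 85 − 20·log₁₀(43.1/4.2) = 85 − 20.22 = 64.78 dB(A).
ultrasonic cleaner: 71 − 20·log₁₀(18.1/1.5) = 71 − 21.63 = 49.37 dB(A).
Σ 10^(L/10) = 3.089e+06 → L_total = 10·log₁₀(3.089e+06) = 64.90 dB(A).

64.9 dB(A)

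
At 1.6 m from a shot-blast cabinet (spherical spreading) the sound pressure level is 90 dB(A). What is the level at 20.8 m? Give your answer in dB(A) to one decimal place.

67.7 dB(A)

Spherical spreading from a point source gives a 20·log₁₀(r₂/r₁) drop.
L₂ = 90 − 20·log₁₀(20.8/1.6) = 90 − 22.279 = 67.72 dB(A).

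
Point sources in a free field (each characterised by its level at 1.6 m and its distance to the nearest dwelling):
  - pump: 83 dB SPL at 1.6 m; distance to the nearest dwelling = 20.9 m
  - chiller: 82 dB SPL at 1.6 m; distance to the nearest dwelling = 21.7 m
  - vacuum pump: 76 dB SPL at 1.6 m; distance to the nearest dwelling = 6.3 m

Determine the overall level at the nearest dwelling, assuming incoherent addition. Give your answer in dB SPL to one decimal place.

Propagate each source to the receiver with L = L_ref − 20·log₁₀(r/r_ref), then add intensities.
pump: 83 − 20·log₁₀(20.9/1.6) = 83 − 22.32 = 60.68 dB SPL.
chiller: 82 − 20·log₁₀(21.7/1.6) = 82 − 22.65 = 59.35 dB SPL.
vacuum pump: 76 − 20·log₁₀(6.3/1.6) = 76 − 11.90 = 64.10 dB SPL.
Σ 10^(L/10) = 4.599e+06 → L_total = 10·log₁₀(4.599e+06) = 66.63 dB SPL.

66.6 dB SPL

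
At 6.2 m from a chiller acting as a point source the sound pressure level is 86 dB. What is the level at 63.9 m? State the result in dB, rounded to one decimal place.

For a point source, L₂ = L₁ − 20·log₁₀(r₂/r₁).
L₂ = 86 − 20·log₁₀(63.9/6.2) = 86 − 20.262 = 65.74 dB.

65.7 dB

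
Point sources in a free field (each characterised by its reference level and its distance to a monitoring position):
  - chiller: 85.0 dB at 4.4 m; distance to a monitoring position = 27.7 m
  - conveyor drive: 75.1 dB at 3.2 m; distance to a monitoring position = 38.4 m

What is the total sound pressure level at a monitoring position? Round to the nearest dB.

69 dB

First find each source's level at the receiver (point-source: −20·log₁₀(r/r_ref)), then combine on an intensity basis.
chiller: 85.0 − 20·log₁₀(27.7/4.4) = 85.0 − 15.98 = 69.02 dB.
conveyor drive: 75.1 − 20·log₁₀(38.4/3.2) = 75.1 − 21.58 = 53.52 dB.
Σ 10^(L/10) = 8.204e+06 → L_total = 10·log₁₀(8.204e+06) = 69.14 dB.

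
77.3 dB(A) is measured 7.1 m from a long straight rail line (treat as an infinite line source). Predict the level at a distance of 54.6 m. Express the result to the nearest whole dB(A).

Cylindrical spreading from a line source gives a 10·log₁₀(r₂/r₁) drop.
L₂ = 77.3 − 10·log₁₀(54.6/7.1) = 77.3 − 8.859 = 68.44 dB(A).

68 dB(A)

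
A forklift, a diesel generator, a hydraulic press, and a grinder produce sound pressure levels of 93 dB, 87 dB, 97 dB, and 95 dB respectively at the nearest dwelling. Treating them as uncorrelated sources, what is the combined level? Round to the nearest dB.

100 dB

Incoherent sources combine by intensity addition: L_total = 10·log₁₀(Σ 10^(L_i/10)).
Σ 10^(L/10) = 10^(93/10) + 10^(87/10) + 10^(97/10) + 10^(95/10) = 1.067e+10.
L_total = 10·log₁₀(1.067e+10) = 100.28 dB.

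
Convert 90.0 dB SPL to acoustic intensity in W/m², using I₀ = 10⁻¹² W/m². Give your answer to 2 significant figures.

0.0010 W/m²

I/I₀ = 10^(90.0/10) = 1e+09, so I = 1e+09 × 10⁻¹² W/m².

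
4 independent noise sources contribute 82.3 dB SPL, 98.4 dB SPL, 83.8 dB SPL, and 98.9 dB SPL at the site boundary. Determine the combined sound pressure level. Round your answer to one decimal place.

Incoherent sources combine by intensity addition: L_total = 10·log₁₀(Σ 10^(L_i/10)).
Σ 10^(L/10) = 10^(82.3/10) + 10^(98.4/10) + 10^(83.8/10) + 10^(98.9/10) = 1.509e+10.
L_total = 10·log₁₀(1.509e+10) = 101.79 dB SPL.

101.8 dB SPL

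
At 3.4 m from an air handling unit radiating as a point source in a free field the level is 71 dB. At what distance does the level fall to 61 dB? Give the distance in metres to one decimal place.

The 10.0 dB drop corresponds to a distance ratio of 10^(10.0/20) for a point source.
r₂ = 3.4·10^((71−61)/20) = 3.4·10^(10.0/20) = 10.75 m.

10.8 m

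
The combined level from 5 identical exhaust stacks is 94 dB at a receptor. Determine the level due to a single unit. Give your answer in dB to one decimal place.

87.0 dB

Dividing the total intensity by 5 lowers the level by 10·log₁₀ 5 = 6.990 dB: L₁ = 94 − 6.990.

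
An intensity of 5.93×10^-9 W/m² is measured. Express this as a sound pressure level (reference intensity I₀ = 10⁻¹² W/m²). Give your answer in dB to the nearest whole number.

Dividing by I₀ shifts the exponent by 12: I/I₀ = 5.93×10^3.
L = 10·(0.7731 + 3) = 37.73 dB.

38 dB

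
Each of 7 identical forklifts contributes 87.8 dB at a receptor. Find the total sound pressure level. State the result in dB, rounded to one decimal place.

With 7 equal, uncorrelated contributions the intensity is 7× that of one unit, giving a rise of 10·log₁₀ 7.
L_total = 87.8 + 10·log₁₀(7) = 87.8 + 8.451 = 96.25 dB.

96.3 dB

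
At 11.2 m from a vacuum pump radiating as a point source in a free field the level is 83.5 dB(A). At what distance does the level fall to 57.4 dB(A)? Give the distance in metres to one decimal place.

226.1 m

The 26.1 dB drop corresponds to a distance ratio of 10^(26.1/20) for a point source.
r₂ = 11.2·10^((83.5−57.4)/20) = 11.2·10^(26.1/20) = 226.06 m.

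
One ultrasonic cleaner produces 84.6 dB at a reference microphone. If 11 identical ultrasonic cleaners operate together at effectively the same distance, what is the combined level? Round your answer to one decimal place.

95.0 dB

N identical incoherent sources raise the level by 10·log₁₀ N.
L_total = 84.6 + 10·log₁₀(11) = 84.6 + 10.414 = 95.01 dB.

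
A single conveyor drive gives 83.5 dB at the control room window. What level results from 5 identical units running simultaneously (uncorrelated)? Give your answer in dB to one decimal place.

90.5 dB

N identical incoherent sources raise the level by 10·log₁₀ N.
L_total = 83.5 + 10·log₁₀(5) = 83.5 + 6.990 = 90.49 dB.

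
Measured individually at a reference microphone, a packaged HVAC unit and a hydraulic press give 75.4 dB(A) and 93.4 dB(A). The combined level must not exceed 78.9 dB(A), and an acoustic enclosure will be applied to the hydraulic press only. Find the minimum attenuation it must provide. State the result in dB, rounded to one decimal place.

Everything except the hydraulic press sums to 10^(75.4/10) = 3.467e+07 in linear terms, 75.40 dB(A).
The limit corresponds to 10^(78.9/10) = 7.762e+07; subtracting the fixed part leaves 4.295e+07 for the hydraulic press, i.e. 76.33 dB(A).
So the hydraulic press must be reduced from 93.4 to 76.33 dB(A): IL = 17.07 dB.

17.1 dB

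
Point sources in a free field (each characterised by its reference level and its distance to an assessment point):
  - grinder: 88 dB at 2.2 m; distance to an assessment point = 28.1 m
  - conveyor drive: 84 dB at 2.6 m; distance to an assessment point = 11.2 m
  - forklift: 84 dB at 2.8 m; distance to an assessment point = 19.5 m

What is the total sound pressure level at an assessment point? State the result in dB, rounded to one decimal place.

73.5 dB

First find each source's level at the receiver (point-source: −20·log₁₀(r/r_ref)), then combine on an intensity basis.
grinder: 88 − 20·log₁₀(28.1/2.2) = 88 − 22.13 = 65.87 dB.
conveyor drive: 84 − 20·log₁₀(11.2/2.6) = 84 − 12.68 = 71.32 dB.
forklift: 84 − 20·log₁₀(19.5/2.8) = 84 − 16.86 = 67.14 dB.
Σ 10^(L/10) = 2.258e+07 → L_total = 10·log₁₀(2.258e+07) = 73.54 dB.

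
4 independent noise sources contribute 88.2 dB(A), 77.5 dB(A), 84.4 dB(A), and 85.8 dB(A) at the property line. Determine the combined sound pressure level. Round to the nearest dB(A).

91 dB(A)

For uncorrelated sources the intensities add, so convert each level to linear form, sum, and take 10·log₁₀ of the total.
Σ 10^(L/10) = 10^(88.2/10) + 10^(77.5/10) + 10^(84.4/10) + 10^(85.8/10) = 1.373e+09.
L_total = 10·log₁₀(1.373e+09) = 91.38 dB(A).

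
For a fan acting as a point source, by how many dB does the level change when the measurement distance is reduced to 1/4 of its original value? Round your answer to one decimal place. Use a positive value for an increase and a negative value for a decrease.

With spherical spreading the level changes by −20·log₁₀(r₂/r₁).
ΔL = −20·log₁₀(0.25) = +12.04 dB.

+12.0 dB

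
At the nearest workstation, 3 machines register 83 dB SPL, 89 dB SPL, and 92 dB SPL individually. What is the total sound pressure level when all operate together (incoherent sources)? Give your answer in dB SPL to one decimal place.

94.1 dB SPL

For uncorrelated sources the intensities add, so convert each level to linear form, sum, and take 10·log₁₀ of the total.
Σ 10^(L/10) = 10^(83/10) + 10^(89/10) + 10^(92/10) = 2.579e+09.
L_total = 10·log₁₀(2.579e+09) = 94.11 dB SPL.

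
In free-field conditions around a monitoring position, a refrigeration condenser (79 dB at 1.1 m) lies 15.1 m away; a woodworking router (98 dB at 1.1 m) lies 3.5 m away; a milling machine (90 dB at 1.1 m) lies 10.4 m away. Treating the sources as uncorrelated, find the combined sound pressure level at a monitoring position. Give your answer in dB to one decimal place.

88.0 dB

First find each source's level at the receiver (point-source: −20·log₁₀(r/r_ref)), then combine on an intensity basis.
refrigeration condenser: 79 − 20·log₁₀(15.1/1.1) = 79 − 22.75 = 56.25 dB.
woodworking router: 98 − 20·log₁₀(3.5/1.1) = 98 − 10.05 = 87.95 dB.
milling machine: 90 − 20·log₁₀(10.4/1.1) = 90 − 19.51 = 70.49 dB.
Σ 10^(L/10) = 6.348e+08 → L_total = 10·log₁₀(6.348e+08) = 88.03 dB.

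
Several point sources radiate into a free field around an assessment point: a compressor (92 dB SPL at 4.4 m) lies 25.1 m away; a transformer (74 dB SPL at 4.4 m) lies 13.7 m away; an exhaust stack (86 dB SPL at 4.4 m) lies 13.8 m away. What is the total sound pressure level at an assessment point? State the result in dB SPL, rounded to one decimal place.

79.6 dB SPL

Propagate each source to the receiver with L = L_ref − 20·log₁₀(r/r_ref), then add intensities.
compressor: 92 − 20·log₁₀(25.1/4.4) = 92 − 15.12 = 76.88 dB SPL.
transformer: 74 − 20·log₁₀(13.7/4.4) = 74 − 9.87 = 64.13 dB SPL.
exhaust stack: 86 − 20·log₁₀(13.8/4.4) = 86 − 9.93 = 76.07 dB SPL.
Σ 10^(L/10) = 9.177e+07 → L_total = 10·log₁₀(9.177e+07) = 79.63 dB SPL.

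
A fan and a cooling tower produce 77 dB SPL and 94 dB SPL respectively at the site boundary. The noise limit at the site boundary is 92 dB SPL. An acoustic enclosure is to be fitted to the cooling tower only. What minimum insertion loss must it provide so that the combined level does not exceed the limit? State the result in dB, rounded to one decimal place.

2.1 dB

Fixed contribution from the other source: Σ 10^(L/10) = 10^(77/10) = 5.012e+07 (77.00 dB SPL).
The limit corresponds to 10^(92/10) = 1.585e+09; subtracting the fixed part leaves 1.535e+09 for the cooling tower, i.e. 91.86 dB SPL.
So the cooling tower must be reduced from 94 to 91.86 dB SPL: IL = 2.14 dB.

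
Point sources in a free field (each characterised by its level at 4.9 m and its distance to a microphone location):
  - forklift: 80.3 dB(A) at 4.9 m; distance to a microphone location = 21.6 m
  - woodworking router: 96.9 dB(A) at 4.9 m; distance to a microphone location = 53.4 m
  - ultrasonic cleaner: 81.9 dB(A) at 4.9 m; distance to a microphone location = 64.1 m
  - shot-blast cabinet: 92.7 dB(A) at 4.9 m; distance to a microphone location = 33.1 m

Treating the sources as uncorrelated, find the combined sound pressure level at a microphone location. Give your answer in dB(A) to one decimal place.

Propagate each source to the receiver with L = L_ref − 20·log₁₀(r/r_ref), then add intensities.
forklift: 80.3 − 20·log₁₀(21.6/4.9) = 80.3 − 12.89 = 67.41 dB(A).
woodworking router: 96.9 − 20·log₁₀(53.4/4.9) = 96.9 − 20.75 = 76.15 dB(A).
ultrasonic cleaner: 81.9 − 20·log₁₀(64.1/4.9) = 81.9 − 22.33 = 59.57 dB(A).
shot-blast cabinet: 92.7 − 20·log₁₀(33.1/4.9) = 92.7 − 16.59 = 76.11 dB(A).
Σ 10^(L/10) = 8.847e+07 → L_total = 10·log₁₀(8.847e+07) = 79.47 dB(A).

79.5 dB(A)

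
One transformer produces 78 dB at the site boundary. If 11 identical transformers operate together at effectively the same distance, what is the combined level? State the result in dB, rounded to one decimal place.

N identical incoherent sources raise the level by 10·log₁₀ N.
L_total = 78 + 10·log₁₀(11) = 78 + 10.414 = 88.41 dB.

88.4 dB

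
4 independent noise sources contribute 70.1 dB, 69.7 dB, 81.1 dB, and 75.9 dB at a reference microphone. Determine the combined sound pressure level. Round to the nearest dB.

For uncorrelated sources the intensities add, so convert each level to linear form, sum, and take 10·log₁₀ of the total.
Σ 10^(L/10) = 10^(70.1/10) + 10^(69.7/10) + 10^(81.1/10) + 10^(75.9/10) = 1.873e+08.
L_total = 10·log₁₀(1.873e+08) = 82.73 dB.

83 dB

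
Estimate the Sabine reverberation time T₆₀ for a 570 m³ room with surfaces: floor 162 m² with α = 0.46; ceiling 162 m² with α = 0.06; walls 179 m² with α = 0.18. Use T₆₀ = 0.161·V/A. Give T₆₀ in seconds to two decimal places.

0.79 s

Summing Sᵢαᵢ: 162·0.46 + 162·0.06 + 179·0.18 = 116.46 m².
T₆₀ = 0.161·V/A = 0.161·570/116.46 = 0.788 s.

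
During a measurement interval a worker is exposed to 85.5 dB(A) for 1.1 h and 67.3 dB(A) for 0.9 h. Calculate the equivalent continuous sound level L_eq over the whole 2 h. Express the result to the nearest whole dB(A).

83 dB(A)

Weight each interval's intensity by its duration and average over T = 2 h:
Σ tᵢ·10^(Lᵢ/10) = 1.1·10^(85.5/10) + 0.9·10^(67.3/10) = 3.951e+08.
L_eq = 10·log₁₀(3.951e+08/2) = 82.96 dB(A).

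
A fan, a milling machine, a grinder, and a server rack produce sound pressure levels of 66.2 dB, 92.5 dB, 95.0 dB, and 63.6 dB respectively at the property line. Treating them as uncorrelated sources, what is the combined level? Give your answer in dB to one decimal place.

For uncorrelated sources the intensities add, so convert each level to linear form, sum, and take 10·log₁₀ of the total.
Σ 10^(L/10) = 10^(66.2/10) + 10^(92.5/10) + 10^(95.0/10) + 10^(63.6/10) = 4.947e+09.
L_total = 10·log₁₀(4.947e+09) = 96.94 dB.

96.9 dB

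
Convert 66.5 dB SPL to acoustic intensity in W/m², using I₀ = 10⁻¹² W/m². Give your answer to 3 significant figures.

L = 10·log₁₀(I/I₀) ⇒ I = I₀·10^(L/10) = 10⁻¹² × 10^6.65.

4.47e-06 W/m²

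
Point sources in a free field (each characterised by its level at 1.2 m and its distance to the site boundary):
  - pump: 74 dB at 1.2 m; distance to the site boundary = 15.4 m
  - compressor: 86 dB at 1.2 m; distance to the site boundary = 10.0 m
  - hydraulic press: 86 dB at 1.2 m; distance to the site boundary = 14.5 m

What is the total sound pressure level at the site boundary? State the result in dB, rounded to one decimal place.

69.4 dB

Propagate each source to the receiver with L = L_ref − 20·log₁₀(r/r_ref), then add intensities.
pump: 74 − 20·log₁₀(15.4/1.2) = 74 − 22.17 = 51.83 dB.
compressor: 86 − 20·log₁₀(10.0/1.2) = 86 − 18.42 = 67.58 dB.
hydraulic press: 86 − 20·log₁₀(14.5/1.2) = 86 − 21.64 = 64.36 dB.
Σ 10^(L/10) = 8.612e+06 → L_total = 10·log₁₀(8.612e+06) = 69.35 dB.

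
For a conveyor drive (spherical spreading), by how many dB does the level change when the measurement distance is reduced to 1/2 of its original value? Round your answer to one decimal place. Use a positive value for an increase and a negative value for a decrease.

+6.0 dB

A point source loses 6 dB per doubling of distance; generally ΔL = −20·log₁₀(r₂/r₁).
ΔL = −20·log₁₀(0.5) = +6.02 dB.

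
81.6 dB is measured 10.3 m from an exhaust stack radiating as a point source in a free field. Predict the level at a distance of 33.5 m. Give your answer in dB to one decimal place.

71.4 dB

Spherical spreading from a point source gives a 20·log₁₀(r₂/r₁) drop.
L₂ = 81.6 − 20·log₁₀(33.5/10.3) = 81.6 − 10.244 = 71.36 dB.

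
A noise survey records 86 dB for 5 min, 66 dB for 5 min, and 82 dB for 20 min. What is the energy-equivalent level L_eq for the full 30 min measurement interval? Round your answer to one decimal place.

82.4 dB

L_eq = 10·log₁₀[(1/T)·Σ tᵢ·10^(Lᵢ/10)] with T = 30 min.
Σ tᵢ·10^(Lᵢ/10) = 5·10^(86/10) + 5·10^(66/10) + 20·10^(82/10) = 5.180e+09.
L_eq = 10·log₁₀(5.180e+09/30) = 82.37 dB.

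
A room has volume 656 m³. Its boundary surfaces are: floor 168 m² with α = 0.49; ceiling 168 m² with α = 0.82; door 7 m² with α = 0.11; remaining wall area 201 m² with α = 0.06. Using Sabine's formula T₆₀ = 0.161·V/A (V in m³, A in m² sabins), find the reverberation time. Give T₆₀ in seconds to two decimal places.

0.45 s

Summing Sᵢαᵢ: 168·0.49 + 168·0.82 + 7·0.11 + 201·0.06 = 232.91 m².
T₆₀ = 0.161 × 656 / 232.91 = 0.453 s.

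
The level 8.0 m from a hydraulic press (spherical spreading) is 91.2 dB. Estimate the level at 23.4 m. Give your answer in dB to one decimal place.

Point-source attenuation: ΔL = 20·log₁₀(r₂/r₁) = 20·log₁₀(23.4/8.0) = 9.323 dB.
L₂ = 91.2 − 20·log₁₀(23.4/8.0) = 91.2 − 9.323 = 81.88 dB.

81.9 dB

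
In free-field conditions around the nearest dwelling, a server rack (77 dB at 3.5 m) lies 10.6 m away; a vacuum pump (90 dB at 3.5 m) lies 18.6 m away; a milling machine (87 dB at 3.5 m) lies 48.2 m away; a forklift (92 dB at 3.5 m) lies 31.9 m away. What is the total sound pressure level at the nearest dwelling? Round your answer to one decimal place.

Propagate each source to the receiver with L = L_ref − 20·log₁₀(r/r_ref), then add intensities.
server rack: 77 − 20·log₁₀(10.6/3.5) = 77 − 9.62 = 67.38 dB.
vacuum pump: 90 − 20·log₁₀(18.6/3.5) = 90 − 14.51 = 75.49 dB.
milling machine: 87 − 20·log₁₀(48.2/3.5) = 87 − 22.78 = 64.22 dB.
forklift: 92 − 20·log₁₀(31.9/3.5) = 92 − 19.19 = 72.81 dB.
Σ 10^(L/10) = 6.259e+07 → L_total = 10·log₁₀(6.259e+07) = 77.97 dB.

78.0 dB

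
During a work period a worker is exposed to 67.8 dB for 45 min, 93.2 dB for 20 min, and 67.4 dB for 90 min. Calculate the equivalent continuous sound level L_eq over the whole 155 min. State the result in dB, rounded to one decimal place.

L_eq = 10·log₁₀[(1/T)·Σ tᵢ·10^(Lᵢ/10)] with T = 155 min.
Σ tᵢ·10^(Lᵢ/10) = 45·10^(67.8/10) + 20·10^(93.2/10) + 90·10^(67.4/10) = 4.255e+10.
L_eq = 10·log₁₀(4.255e+10/155) = 84.39 dB.

84.4 dB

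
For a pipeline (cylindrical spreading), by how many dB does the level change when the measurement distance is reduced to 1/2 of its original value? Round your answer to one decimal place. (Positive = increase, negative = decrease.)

+3.0 dB

Line-source spreading: ΔL = −10·log₁₀(r₂/r₁).
ΔL = −10·log₁₀(0.5) = +3.01 dB.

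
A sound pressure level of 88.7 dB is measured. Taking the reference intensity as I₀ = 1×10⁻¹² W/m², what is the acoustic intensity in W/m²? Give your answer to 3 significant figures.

0.000741 W/m²

L = 10·log₁₀(I/I₀) ⇒ I = I₀·10^(L/10) = 10⁻¹² × 10^8.87.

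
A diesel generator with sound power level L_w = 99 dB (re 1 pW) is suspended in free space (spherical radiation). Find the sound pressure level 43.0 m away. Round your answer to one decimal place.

Free-field spherical radiation: L_p = L_w − 10·log₁₀(4π·r²), r = 43.0 m.
4π·r² = 2.324e+04 m², 10·log₁₀ of that is 43.661 dB.
L_p = 99 − 43.661 = 55.34 dB.

55.3 dB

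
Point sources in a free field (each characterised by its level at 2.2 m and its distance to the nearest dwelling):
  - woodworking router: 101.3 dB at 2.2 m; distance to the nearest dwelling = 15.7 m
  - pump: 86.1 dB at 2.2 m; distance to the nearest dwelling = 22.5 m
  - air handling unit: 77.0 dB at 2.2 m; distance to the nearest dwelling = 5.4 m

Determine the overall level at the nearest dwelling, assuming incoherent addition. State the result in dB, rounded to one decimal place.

84.4 dB

Propagate each source to the receiver with L = L_ref − 20·log₁₀(r/r_ref), then add intensities.
woodworking router: 101.3 − 20·log₁₀(15.7/2.2) = 101.3 − 17.07 = 84.23 dB.
pump: 86.1 − 20·log₁₀(22.5/2.2) = 86.1 − 20.20 = 65.90 dB.
air handling unit: 77.0 − 20·log₁₀(5.4/2.2) = 77.0 − 7.80 = 69.20 dB.
Σ 10^(L/10) = 2.771e+08 → L_total = 10·log₁₀(2.771e+08) = 84.43 dB.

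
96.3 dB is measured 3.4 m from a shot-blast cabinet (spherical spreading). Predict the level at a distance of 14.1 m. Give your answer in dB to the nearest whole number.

Spherical spreading from a point source gives a 20·log₁₀(r₂/r₁) drop.
L₂ = 96.3 − 20·log₁₀(14.1/3.4) = 96.3 − 12.355 = 83.95 dB.

84 dB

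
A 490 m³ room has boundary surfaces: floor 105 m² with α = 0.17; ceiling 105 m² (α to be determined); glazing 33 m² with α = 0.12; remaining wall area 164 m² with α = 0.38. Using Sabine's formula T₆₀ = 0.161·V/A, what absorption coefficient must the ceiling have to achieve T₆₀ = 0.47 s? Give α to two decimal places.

Required total absorption A = 0.161·490/0.47 = 167.85 m².
Absorption from the other surfaces = 105·0.17 + 33·0.12 + 164·0.38 = 84.13 m², so the ceiling must supply 83.72 m² over 105 m².
α = 83.72/105 = 0.797.

0.80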